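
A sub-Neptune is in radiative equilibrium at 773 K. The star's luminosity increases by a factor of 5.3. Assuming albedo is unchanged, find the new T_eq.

T_eq ≈ 1170 K

T_eq ∝ L^(1/4) · d^(−1/2).
T′ = 773 × 5.3^(1/4) = 1170 K.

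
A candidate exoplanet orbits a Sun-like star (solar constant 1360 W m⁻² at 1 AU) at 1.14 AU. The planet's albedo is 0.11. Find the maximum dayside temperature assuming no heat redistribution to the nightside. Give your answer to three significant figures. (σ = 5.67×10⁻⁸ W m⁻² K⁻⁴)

T_ss ≈ 358 K

Flux at 1.14 AU: S = 1360/1.14² = 1050 W m⁻².
With no redistribution each surface element balances locally: S(1−A) = σT⁴.
T = [1050 × 0.89 / 5.67×10⁻⁸]^(1/4) = (1.64×10¹⁰)^(1/4) = 358 K.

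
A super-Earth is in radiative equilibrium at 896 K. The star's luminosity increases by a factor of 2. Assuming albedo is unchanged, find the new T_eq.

T_eq ∝ L^(1/4) · d^(−1/2).
T′ = 896 × 2^(1/4) = 1070 K.

T_eq ≈ 1070 K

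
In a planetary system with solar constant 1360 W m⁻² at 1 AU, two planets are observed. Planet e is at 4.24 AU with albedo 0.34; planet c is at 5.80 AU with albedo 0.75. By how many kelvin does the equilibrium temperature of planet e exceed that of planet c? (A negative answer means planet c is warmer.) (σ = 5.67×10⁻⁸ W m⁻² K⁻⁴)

ΔT ≈ 40.1 K

T_eq = [S₀(1−A)/(4σd²)]^(1/4), so T ∝ (1−A)^(1/4) / √d.
T₁ = [1360×0.66/(4×5.67×10⁻⁸×4.24²)]^(1/4) = 121.81 K.
T₂ = [1360×0.25/(4×5.67×10⁻⁸×5.80²)]^(1/4) = 81.70 K.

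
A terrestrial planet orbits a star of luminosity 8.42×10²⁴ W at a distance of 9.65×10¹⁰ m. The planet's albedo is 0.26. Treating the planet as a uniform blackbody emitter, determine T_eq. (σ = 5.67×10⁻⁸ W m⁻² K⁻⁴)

Flux: S = L/(4πd²) = 8.42×10²⁴/(4π×(9.65×10¹⁰)²) = 72.0 W m⁻².
Energy balance: absorbed = emitted ⇒ πR²·S(1−A) = 4πR²·σT_eq⁴, so T_eq⁴ = S(1−A)/(4σ).
T_eq = [72.0 × 0.74 / (4 × 5.67×10⁻⁸)]^(1/4) = (2.35×10⁸)^(1/4) = 124 K.

T_eq ≈ 124 K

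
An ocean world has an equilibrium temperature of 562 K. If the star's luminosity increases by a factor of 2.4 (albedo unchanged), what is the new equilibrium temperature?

T_eq ∝ L^(1/4) · d^(−1/2).
T′ = 562 × 2.4^(1/4) = 700 K.

T_eq ≈ 700 K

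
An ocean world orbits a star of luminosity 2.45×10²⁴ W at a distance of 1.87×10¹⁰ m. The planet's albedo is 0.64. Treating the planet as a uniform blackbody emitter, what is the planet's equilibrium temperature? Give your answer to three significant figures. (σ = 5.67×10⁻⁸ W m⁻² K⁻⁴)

Flux: S = L/(4πd²) = 2.45×10²⁴/(4π×(1.87×10¹⁰)²) = 558 W m⁻².
Energy balance: absorbed = emitted ⇒ πR²·S(1−A) = 4πR²·σT_eq⁴, so T_eq⁴ = S(1−A)/(4σ).
T_eq = [558 × 0.36 / (4 × 5.67×10⁻⁸)]^(1/4) = (8.85×10⁸)^(1/4) = 172 K.

T_eq ≈ 172 K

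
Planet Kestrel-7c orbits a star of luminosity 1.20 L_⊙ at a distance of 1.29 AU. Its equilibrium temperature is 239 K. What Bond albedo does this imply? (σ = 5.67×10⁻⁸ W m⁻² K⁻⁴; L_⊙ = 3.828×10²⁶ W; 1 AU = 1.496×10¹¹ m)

A ≈ 0.25

d = 1.29 AU = 1.93×10¹¹ m.
L = 1.20 × 3.828×10²⁶ = 4.59×10²⁶ W.
Flux: S = L/(4πd²) = 4.59×10²⁶/(4π×(1.93×10¹¹)²) = 982 W m⁻².
From T_eq⁴ = S(1−A)/(4σ): 1−A = 4σT_eq⁴/S.
1−A = 4 × 5.67×10⁻⁸ × (239)⁴ / 982 = 0.754.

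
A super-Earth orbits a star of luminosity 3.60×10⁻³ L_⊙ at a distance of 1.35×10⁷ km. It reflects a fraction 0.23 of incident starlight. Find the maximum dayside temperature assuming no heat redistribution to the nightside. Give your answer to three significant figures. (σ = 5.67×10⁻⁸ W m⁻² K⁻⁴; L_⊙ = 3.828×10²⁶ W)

d = 1.35×10⁷ km = 1.35×10¹⁰ m.
L = 3.60×10⁻³ × 3.828×10²⁶ = 1.38×10²⁴ W.
Flux: S = L/(4πd²) = 1.38×10²⁴/(4π×(1.35×10¹⁰)²) = 602 W m⁻².
With no redistribution each surface element balances locally: S(1−A) = σT⁴.
T = [602 × 0.77 / 5.67×10⁻⁸]^(1/4) = (8.17×10⁹)^(1/4) = 301 K.

T_ss ≈ 301 K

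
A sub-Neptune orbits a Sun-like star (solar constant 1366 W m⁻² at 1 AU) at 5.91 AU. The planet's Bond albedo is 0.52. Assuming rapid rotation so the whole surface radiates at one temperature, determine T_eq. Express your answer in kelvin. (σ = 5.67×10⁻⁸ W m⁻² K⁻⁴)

Flux at 5.91 AU: S = 1366/5.91² = 39.1 W m⁻².
Energy balance: absorbed = emitted ⇒ πR²·S(1−A) = 4πR²·σT_eq⁴, so T_eq⁴ = S(1−A)/(4σ).
T_eq = [39.1 × 0.48 / (4 × 5.67×10⁻⁸)]^(1/4) = (8.28×10⁷)^(1/4) = 95.4 K.

T_eq ≈ 95.4 K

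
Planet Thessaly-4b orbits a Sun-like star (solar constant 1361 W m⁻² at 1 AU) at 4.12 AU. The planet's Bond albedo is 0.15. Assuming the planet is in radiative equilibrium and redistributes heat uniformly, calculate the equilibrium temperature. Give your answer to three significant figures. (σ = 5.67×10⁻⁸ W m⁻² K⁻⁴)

T_eq ≈ 132 K

Flux at 4.12 AU: S = 1361/4.12² = 80.2 W m⁻².
Energy balance: absorbed = emitted ⇒ πR²·S(1−A) = 4πR²·σT_eq⁴, so T_eq⁴ = S(1−A)/(4σ).
T_eq = [80.2 × 0.85 / (4 × 5.67×10⁻⁸)]^(1/4) = (3.00×10⁸)^(1/4) = 132 K.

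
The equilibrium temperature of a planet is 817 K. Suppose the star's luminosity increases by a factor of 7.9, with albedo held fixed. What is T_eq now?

T_eq ∝ L^(1/4) · d^(−1/2).
T′ = 817 × 7.9^(1/4) = 1370 K.

T_eq ≈ 1370 K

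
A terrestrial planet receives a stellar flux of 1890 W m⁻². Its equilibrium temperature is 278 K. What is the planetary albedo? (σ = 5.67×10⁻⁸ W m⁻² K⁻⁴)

From T_eq⁴ = S(1−A)/(4σ): 1−A = 4σT_eq⁴/S.
1−A = 4 × 5.67×10⁻⁸ × (278)⁴ / 1890 = 0.717.

A ≈ 0.28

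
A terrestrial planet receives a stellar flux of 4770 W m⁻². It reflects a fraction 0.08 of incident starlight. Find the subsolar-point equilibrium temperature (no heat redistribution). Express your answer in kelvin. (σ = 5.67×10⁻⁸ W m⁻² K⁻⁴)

T_ss ≈ 527 K

At the subsolar point the surface absorbs S(1−A) and emits σT⁴ per unit area — no factor of 4, since only the local patch is in balance.
T = [4770 × 0.92 / 5.67×10⁻⁸]^(1/4) = (7.74×10¹⁰)^(1/4) = 527 K.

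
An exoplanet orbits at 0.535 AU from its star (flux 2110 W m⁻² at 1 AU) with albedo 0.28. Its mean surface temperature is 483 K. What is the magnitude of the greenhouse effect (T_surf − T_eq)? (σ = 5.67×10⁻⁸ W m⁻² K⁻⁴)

ΔT ≈ 91.9 K

S = 2110/0.535² = 7372 W m⁻².
T_eq = [S(1−A)/(4σ)]^(1/4) = [7372×0.72/(4×5.67×10⁻⁸)]^(1/4) = 391.1 K.
ΔT = T_surf − T_eq = 483 − 391.1.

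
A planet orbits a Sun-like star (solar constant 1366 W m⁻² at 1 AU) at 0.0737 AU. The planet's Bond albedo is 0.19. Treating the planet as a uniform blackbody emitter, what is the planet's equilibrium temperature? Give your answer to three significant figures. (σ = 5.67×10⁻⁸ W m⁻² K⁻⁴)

Flux at 0.0737 AU: S = 1366/0.0737² = 2.51×10⁵ W m⁻².
Energy balance: absorbed = emitted ⇒ πR²·S(1−A) = 4πR²·σT_eq⁴, so T_eq⁴ = S(1−A)/(4σ).
T_eq = [2.51×10⁵ × 0.81 / (4 × 5.67×10⁻⁸)]^(1/4) = (8.98×10¹¹)^(1/4) = 974 K.

T_eq ≈ 974 K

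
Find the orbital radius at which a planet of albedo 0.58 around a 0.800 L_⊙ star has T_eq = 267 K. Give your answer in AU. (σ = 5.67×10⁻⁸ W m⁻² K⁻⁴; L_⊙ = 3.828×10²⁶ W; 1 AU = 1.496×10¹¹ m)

d ≈ 0.630 AU

L = 0.800 × 3.828×10²⁶ = 3.06×10²⁶ W.
From T_eq⁴ = L(1−A)/(16πσd²): d = √[L(1−A)/(16πσT_eq⁴)].
d = √[3.06×10²⁶ × 0.42 / (16π × 5.67×10⁻⁸ × (267)⁴)] = 9.42×10¹⁰ m = 0.630 AU.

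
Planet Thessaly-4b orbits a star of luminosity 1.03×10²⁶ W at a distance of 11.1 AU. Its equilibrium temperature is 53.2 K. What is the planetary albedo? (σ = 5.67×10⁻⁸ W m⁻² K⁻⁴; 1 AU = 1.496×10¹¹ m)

d = 11.1 AU = 1.66×10¹² m.
Flux: S = L/(4πd²) = 1.03×10²⁶/(4π×(1.66×10¹²)²) = 2.97 W m⁻².
From T_eq⁴ = S(1−A)/(4σ): 1−A = 4σT_eq⁴/S.
1−A = 4 × 5.67×10⁻⁸ × (53.2)⁴ / 2.97 = 0.611.

A ≈ 0.39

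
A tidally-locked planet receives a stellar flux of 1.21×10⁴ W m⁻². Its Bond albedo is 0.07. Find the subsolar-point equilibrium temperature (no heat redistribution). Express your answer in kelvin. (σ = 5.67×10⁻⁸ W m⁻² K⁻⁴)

At the subsolar point the surface absorbs S(1−A) and emits σT⁴ per unit area — no factor of 4, since only the local patch is in balance.
T = [1.21×10⁴ × 0.93 / 5.67×10⁻⁸]^(1/4) = (1.98×10¹¹)^(1/4) = 667 K.

T_ss ≈ 667 K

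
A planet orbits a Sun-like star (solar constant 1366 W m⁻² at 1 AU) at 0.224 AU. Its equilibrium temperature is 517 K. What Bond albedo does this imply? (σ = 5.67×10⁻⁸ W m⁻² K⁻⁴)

Flux at 0.224 AU: S = 1366/0.224² = 2.72×10⁴ W m⁻².
From T_eq⁴ = S(1−A)/(4σ): 1−A = 4σT_eq⁴/S.
1−A = 4 × 5.67×10⁻⁸ × (517)⁴ / 2.72×10⁴ = 0.595.

A ≈ 0.40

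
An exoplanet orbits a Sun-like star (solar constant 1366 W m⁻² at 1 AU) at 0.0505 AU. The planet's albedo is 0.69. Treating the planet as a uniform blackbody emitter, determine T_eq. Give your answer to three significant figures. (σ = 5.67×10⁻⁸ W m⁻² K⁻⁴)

Flux at 0.0505 AU: S = 1366/0.0505² = 5.36×10⁵ W m⁻².
Energy balance: absorbed = emitted ⇒ πR²·S(1−A) = 4πR²·σT_eq⁴, so T_eq⁴ = S(1−A)/(4σ).
T_eq = [5.36×10⁵ × 0.31 / (4 × 5.67×10⁻⁸)]^(1/4) = (7.32×10¹¹)^(1/4) = 925 K.

T_eq ≈ 925 K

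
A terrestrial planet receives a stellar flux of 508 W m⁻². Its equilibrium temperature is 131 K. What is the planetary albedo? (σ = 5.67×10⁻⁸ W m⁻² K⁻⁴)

From T_eq⁴ = S(1−A)/(4σ): 1−A = 4σT_eq⁴/S.
1−A = 4 × 5.67×10⁻⁸ × (131)⁴ / 508 = 0.131.

A ≈ 0.87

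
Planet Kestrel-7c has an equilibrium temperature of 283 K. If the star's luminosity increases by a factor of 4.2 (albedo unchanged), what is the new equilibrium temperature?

T_eq ∝ L^(1/4) · d^(−1/2).
T′ = 283 × 4.2^(1/4) = 405 K.

T_eq ≈ 405 K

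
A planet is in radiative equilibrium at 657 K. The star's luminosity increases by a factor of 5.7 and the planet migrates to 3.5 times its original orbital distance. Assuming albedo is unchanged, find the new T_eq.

T_eq ≈ 543 K

T_eq ∝ L^(1/4) · d^(−1/2).
T′ = 657 × 5.7^(1/4) / 3.5^(1/2) = 543 K.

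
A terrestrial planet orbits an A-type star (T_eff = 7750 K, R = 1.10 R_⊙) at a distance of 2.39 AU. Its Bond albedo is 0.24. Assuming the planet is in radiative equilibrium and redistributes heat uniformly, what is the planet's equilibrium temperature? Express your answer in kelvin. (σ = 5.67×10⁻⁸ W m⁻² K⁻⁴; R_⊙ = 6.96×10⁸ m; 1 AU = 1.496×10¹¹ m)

T_eq ≈ 237 K

R_⋆ = 1.10 × 6.96×10⁸ = 7.66×10⁸ m.
d = 2.39 AU = 3.58×10¹¹ m.
L = 4πR_⋆²σT_⋆⁴ = 4π(7.66×10⁸)² × 5.67×10⁻⁸ × (7750)⁴ = 1.51×10²⁷ W.
S = L/(4πd²) = 938 W m⁻².
Energy balance: absorbed = emitted ⇒ πR²·S(1−A) = 4πR²·σT_eq⁴, so T_eq⁴ = S(1−A)/(4σ).
T_eq = [938 × 0.76 / (4 × 5.67×10⁻⁸)]^(1/4) = (3.14×10⁹)^(1/4) = 237 K.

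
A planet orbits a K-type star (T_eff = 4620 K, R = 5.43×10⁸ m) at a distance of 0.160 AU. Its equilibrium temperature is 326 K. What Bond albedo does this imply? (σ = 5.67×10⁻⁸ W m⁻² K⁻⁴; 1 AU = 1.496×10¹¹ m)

A ≈ 0.81

d = 0.160 AU = 2.39×10¹⁰ m.
L = 4πR_⋆²σT_⋆⁴ = 4π(5.43×10⁸)² × 5.67×10⁻⁸ × (4620)⁴ = 9.57×10²⁵ W.
S = L/(4πd²) = 1.33×10⁴ W m⁻².
From T_eq⁴ = S(1−A)/(4σ): 1−A = 4σT_eq⁴/S.
1−A = 4 × 5.67×10⁻⁸ × (326)⁴ / 1.33×10⁴ = 0.193.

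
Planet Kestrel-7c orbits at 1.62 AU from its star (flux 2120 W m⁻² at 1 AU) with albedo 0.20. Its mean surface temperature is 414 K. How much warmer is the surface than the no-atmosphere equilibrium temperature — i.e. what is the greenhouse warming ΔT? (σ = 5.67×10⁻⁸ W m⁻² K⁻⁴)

S = 2120/1.62² = 807.8 W m⁻².
T_eq = [S(1−A)/(4σ)]^(1/4) = [807.8×0.80/(4×5.67×10⁻⁸)]^(1/4) = 231.0 K.
ΔT = T_surf − T_eq = 414 − 231.0.

ΔT ≈ 183.0 K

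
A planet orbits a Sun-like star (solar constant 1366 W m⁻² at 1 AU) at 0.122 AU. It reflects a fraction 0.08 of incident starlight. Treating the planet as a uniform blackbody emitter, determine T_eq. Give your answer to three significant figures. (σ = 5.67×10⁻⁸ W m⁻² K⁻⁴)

T_eq ≈ 781 K

Flux at 0.122 AU: S = 1366/0.122² = 9.18×10⁴ W m⁻².
Energy balance: absorbed = emitted ⇒ πR²·S(1−A) = 4πR²·σT_eq⁴, so T_eq⁴ = S(1−A)/(4σ).
T_eq = [9.18×10⁴ × 0.92 / (4 × 5.67×10⁻⁸)]^(1/4) = (3.72×10¹¹)^(1/4) = 781 K.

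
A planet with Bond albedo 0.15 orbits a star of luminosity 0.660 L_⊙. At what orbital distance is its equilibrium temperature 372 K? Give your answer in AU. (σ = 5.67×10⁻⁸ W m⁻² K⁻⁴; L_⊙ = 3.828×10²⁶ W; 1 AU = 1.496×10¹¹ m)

d ≈ 0.419 AU

L = 0.660 × 3.828×10²⁶ = 2.53×10²⁶ W.
From T_eq⁴ = L(1−A)/(16πσd²): d = √[L(1−A)/(16πσT_eq⁴)].
d = √[2.53×10²⁶ × 0.85 / (16π × 5.67×10⁻⁸ × (372)⁴)] = 6.27×10¹⁰ m = 0.419 AU.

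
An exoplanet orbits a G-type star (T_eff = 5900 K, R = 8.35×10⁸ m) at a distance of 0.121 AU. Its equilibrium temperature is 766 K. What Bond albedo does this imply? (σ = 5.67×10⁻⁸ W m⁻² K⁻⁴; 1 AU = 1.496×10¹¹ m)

A ≈ 0.47

d = 0.121 AU = 1.81×10¹⁰ m.
L = 4πR_⋆²σT_⋆⁴ = 4π(8.35×10⁸)² × 5.67×10⁻⁸ × (5900)⁴ = 6.02×10²⁶ W.
S = L/(4πd²) = 1.46×10⁵ W m⁻².
From T_eq⁴ = S(1−A)/(4σ): 1−A = 4σT_eq⁴/S.
1−A = 4 × 5.67×10⁻⁸ × (766)⁴ / 1.46×10⁵ = 0.534.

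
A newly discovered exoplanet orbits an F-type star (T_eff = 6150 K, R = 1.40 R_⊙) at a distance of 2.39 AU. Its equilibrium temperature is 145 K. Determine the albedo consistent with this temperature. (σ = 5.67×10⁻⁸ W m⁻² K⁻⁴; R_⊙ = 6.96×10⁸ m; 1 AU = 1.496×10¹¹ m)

R_⋆ = 1.40 × 6.96×10⁸ = 9.74×10⁸ m.
d = 2.39 AU = 3.58×10¹¹ m.
L = 4πR_⋆²σT_⋆⁴ = 4π(9.74×10⁸)² × 5.67×10⁻⁸ × (6150)⁴ = 9.68×10²⁶ W.
S = L/(4πd²) = 602 W m⁻².
From T_eq⁴ = S(1−A)/(4σ): 1−A = 4σT_eq⁴/S.
1−A = 4 × 5.67×10⁻⁸ × (145)⁴ / 602 = 0.166.

A ≈ 0.83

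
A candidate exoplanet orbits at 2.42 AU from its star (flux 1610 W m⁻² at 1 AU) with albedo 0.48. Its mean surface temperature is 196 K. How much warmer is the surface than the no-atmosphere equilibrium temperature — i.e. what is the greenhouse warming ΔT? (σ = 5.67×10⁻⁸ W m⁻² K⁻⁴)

S = 1610/2.42² = 274.9 W m⁻².
T_eq = [S(1−A)/(4σ)]^(1/4) = [274.9×0.52/(4×5.67×10⁻⁸)]^(1/4) = 158.4 K.
ΔT = T_surf − T_eq = 196 − 158.4.

ΔT ≈ 37.6 K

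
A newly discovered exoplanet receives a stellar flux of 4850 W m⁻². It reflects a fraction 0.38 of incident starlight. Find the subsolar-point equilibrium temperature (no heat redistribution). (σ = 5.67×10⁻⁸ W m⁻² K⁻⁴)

At the subsolar point the surface absorbs S(1−A) and emits σT⁴ per unit area — no factor of 4, since only the local patch is in balance.
T = [4850 × 0.62 / 5.67×10⁻⁸]^(1/4) = (5.30×10¹⁰)^(1/4) = 480 K.

T_ss ≈ 480 K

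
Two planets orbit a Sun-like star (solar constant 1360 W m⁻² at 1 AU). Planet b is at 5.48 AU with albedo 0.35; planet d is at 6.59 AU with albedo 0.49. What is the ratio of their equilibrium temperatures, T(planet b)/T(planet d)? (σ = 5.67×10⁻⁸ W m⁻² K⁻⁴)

T_eq = [S₀(1−A)/(4σd²)]^(1/4), so T ∝ (1−A)^(1/4) / √d.
T₁ = [1360×0.65/(4×5.67×10⁻⁸×5.48²)]^(1/4) = 106.74 K.
T₂ = [1360×0.51/(4×5.67×10⁻⁸×6.59²)]^(1/4) = 91.61 K.

T₁/T₂ ≈ 1.165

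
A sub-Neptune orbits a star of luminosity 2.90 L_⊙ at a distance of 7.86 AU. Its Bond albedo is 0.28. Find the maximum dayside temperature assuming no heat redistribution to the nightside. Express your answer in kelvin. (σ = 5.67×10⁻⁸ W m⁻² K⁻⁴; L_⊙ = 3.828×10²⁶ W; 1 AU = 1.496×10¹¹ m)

T_ss ≈ 169 K

d = 7.86 AU = 1.18×10¹² m.
L = 2.90 × 3.828×10²⁶ = 1.11×10²⁷ W.
Flux: S = L/(4πd²) = 1.11×10²⁷/(4π×(1.18×10¹²)²) = 63.9 W m⁻².
With no redistribution each surface element balances locally: S(1−A) = σT⁴.
T = [63.9 × 0.72 / 5.67×10⁻⁸]^(1/4) = (8.11×10⁸)^(1/4) = 169 K.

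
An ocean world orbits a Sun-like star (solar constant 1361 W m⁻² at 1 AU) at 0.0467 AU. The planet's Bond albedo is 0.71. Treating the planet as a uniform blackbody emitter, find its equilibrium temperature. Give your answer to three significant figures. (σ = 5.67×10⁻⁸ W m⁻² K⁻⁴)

Flux at 0.0467 AU: S = 1361/0.0467² = 6.24×10⁵ W m⁻².
Energy balance: absorbed = emitted ⇒ πR²·S(1−A) = 4πR²·σT_eq⁴, so T_eq⁴ = S(1−A)/(4σ).
T_eq = [6.24×10⁵ × 0.29 / (4 × 5.67×10⁻⁸)]^(1/4) = (7.98×10¹¹)^(1/4) = 945 K.

T_eq ≈ 945 K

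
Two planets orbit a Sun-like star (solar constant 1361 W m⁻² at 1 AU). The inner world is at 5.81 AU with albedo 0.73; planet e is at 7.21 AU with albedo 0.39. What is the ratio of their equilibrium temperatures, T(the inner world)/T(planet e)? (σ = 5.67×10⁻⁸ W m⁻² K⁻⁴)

T₁/T₂ ≈ 0.909

T_eq = [S₀(1−A)/(4σd²)]^(1/4), so T ∝ (1−A)^(1/4) / √d.
T₁ = [1361×0.27/(4×5.67×10⁻⁸×5.81²)]^(1/4) = 83.24 K.
T₂ = [1361×0.61/(4×5.67×10⁻⁸×7.21²)]^(1/4) = 91.60 K.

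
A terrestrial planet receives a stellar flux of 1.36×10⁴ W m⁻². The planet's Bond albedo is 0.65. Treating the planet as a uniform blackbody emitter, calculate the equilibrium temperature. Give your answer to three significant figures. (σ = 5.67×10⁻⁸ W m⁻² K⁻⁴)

T_eq ≈ 381 K

Energy balance: absorbed = emitted ⇒ πR²·S(1−A) = 4πR²·σT_eq⁴, so T_eq⁴ = S(1−A)/(4σ).
T_eq = [1.36×10⁴ × 0.35 / (4 × 5.67×10⁻⁸)]^(1/4) = (2.10×10¹⁰)^(1/4) = 381 K.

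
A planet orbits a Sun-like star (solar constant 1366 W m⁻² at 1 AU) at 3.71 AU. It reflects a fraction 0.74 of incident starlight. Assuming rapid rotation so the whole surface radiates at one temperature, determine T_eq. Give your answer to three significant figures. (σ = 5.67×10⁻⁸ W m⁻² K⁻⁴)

T_eq ≈ 103 K

Flux at 3.71 AU: S = 1366/3.71² = 99.2 W m⁻².
Energy balance: absorbed = emitted ⇒ πR²·S(1−A) = 4πR²·σT_eq⁴, so T_eq⁴ = S(1−A)/(4σ).
T_eq = [99.2 × 0.26 / (4 × 5.67×10⁻⁸)]^(1/4) = (1.14×10⁸)^(1/4) = 103 K.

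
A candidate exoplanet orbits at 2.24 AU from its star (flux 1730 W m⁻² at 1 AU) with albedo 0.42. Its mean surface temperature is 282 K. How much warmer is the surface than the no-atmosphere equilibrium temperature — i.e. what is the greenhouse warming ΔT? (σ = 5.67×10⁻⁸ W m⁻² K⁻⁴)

ΔT ≈ 109.7 K

S = 1730/2.24² = 344.8 W m⁻².
T_eq = [S(1−A)/(4σ)]^(1/4) = [344.8×0.58/(4×5.67×10⁻⁸)]^(1/4) = 172.3 K.
ΔT = T_surf − T_eq = 282 − 172.3.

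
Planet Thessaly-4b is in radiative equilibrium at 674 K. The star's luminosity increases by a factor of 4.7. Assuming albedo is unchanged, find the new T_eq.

T_eq ≈ 992 K

T_eq ∝ L^(1/4) · d^(−1/2).
T′ = 674 × 4.7^(1/4) = 992 K.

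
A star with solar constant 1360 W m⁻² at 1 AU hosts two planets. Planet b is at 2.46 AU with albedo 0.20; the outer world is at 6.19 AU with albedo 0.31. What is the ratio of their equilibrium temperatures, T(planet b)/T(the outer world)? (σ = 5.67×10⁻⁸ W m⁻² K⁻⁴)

T_eq = [S₀(1−A)/(4σd²)]^(1/4), so T ∝ (1−A)^(1/4) / √d.
T₁ = [1360×0.80/(4×5.67×10⁻⁸×2.46²)]^(1/4) = 167.79 K.
T₂ = [1360×0.69/(4×5.67×10⁻⁸×6.19²)]^(1/4) = 101.94 K.

T₁/T₂ ≈ 1.646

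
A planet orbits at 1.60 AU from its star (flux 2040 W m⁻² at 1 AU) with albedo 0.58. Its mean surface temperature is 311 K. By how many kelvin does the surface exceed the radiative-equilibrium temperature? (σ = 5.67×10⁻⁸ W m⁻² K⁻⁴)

ΔT ≈ 115.0 K

S = 2040/1.60² = 796.9 W m⁻².
T_eq = [S(1−A)/(4σ)]^(1/4) = [796.9×0.42/(4×5.67×10⁻⁸)]^(1/4) = 196.0 K.
ΔT = T_surf − T_eq = 311 − 196.0.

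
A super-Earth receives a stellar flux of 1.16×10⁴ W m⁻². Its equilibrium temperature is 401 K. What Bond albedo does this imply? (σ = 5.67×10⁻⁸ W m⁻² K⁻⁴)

A ≈ 0.49

From T_eq⁴ = S(1−A)/(4σ): 1−A = 4σT_eq⁴/S.
1−A = 4 × 5.67×10⁻⁸ × (401)⁴ / 1.16×10⁴ = 0.506.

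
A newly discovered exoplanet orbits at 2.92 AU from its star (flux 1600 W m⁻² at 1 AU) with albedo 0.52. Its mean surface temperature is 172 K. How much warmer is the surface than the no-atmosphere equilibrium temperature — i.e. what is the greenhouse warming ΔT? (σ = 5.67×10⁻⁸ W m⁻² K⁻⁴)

S = 1600/2.92² = 187.7 W m⁻².
T_eq = [S(1−A)/(4σ)]^(1/4) = [187.7×0.48/(4×5.67×10⁻⁸)]^(1/4) = 141.2 K.
ΔT = T_surf − T_eq = 172 − 141.2.

ΔT ≈ 30.8 K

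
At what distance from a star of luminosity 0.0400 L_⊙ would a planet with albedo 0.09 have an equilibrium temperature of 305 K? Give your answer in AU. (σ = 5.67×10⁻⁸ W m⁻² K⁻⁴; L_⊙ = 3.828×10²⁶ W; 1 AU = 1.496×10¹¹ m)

d ≈ 0.159 AU

L = 0.0400 × 3.828×10²⁶ = 1.53×10²⁵ W.
From T_eq⁴ = L(1−A)/(16πσd²): d = √[L(1−A)/(16πσT_eq⁴)].
d = √[1.53×10²⁵ × 0.91 / (16π × 5.67×10⁻⁸ × (305)⁴)] = 2.38×10¹⁰ m = 0.159 AU.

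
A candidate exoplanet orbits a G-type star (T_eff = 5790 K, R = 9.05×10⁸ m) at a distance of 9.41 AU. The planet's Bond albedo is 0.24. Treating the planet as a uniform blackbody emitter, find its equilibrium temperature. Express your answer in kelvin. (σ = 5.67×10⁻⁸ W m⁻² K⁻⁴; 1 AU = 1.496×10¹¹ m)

T_eq ≈ 96.9 K

d = 9.41 AU = 1.41×10¹² m.
L = 4πR_⋆²σT_⋆⁴ = 4π(9.05×10⁸)² × 5.67×10⁻⁸ × (5790)⁴ = 6.56×10²⁶ W.
S = L/(4πd²) = 26.3 W m⁻².
Energy balance: absorbed = emitted ⇒ πR²·S(1−A) = 4πR²·σT_eq⁴, so T_eq⁴ = S(1−A)/(4σ).
T_eq = [26.3 × 0.76 / (4 × 5.67×10⁻⁸)]^(1/4) = (8.83×10⁷)^(1/4) = 96.9 K.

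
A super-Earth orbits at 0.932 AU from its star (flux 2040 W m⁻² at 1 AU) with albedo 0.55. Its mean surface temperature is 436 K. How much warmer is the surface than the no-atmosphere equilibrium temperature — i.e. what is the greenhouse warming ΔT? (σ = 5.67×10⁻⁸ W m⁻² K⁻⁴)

ΔT ≈ 174.7 K

S = 2040/0.932² = 2349 W m⁻².
T_eq = [S(1−A)/(4σ)]^(1/4) = [2349×0.45/(4×5.67×10⁻⁸)]^(1/4) = 261.3 K.
ΔT = T_surf − T_eq = 436 − 261.3.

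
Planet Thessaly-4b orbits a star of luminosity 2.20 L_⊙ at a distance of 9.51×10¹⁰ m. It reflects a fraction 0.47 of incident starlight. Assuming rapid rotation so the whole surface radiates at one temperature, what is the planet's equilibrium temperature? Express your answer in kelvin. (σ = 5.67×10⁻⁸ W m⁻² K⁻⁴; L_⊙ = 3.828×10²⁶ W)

L = 2.20 × 3.828×10²⁶ = 8.42×10²⁶ W.
Flux: S = L/(4πd²) = 8.42×10²⁶/(4π×(9.51×10¹⁰)²) = 7410 W m⁻².
Energy balance: absorbed = emitted ⇒ πR²·S(1−A) = 4πR²·σT_eq⁴, so T_eq⁴ = S(1−A)/(4σ).
T_eq = [7410 × 0.53 / (4 × 5.67×10⁻⁸)]^(1/4) = (1.73×10¹⁰)^(1/4) = 363 K.

T_eq ≈ 363 K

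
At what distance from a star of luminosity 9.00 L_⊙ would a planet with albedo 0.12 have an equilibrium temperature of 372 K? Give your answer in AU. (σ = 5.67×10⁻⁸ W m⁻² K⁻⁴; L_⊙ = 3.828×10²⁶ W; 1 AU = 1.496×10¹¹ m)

d ≈ 1.58 AU

L = 9.00 × 3.828×10²⁶ = 3.45×10²⁷ W.
From T_eq⁴ = L(1−A)/(16πσd²): d = √[L(1−A)/(16πσT_eq⁴)].
d = √[3.45×10²⁷ × 0.88 / (16π × 5.67×10⁻⁸ × (372)⁴)] = 2.36×10¹¹ m = 1.58 AU.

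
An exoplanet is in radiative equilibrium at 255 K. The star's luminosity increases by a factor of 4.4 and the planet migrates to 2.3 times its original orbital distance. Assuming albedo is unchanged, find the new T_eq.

T_eq ≈ 244 K

T_eq ∝ L^(1/4) · d^(−1/2).
T′ = 255 × 4.4^(1/4) / 2.3^(1/2) = 244 K.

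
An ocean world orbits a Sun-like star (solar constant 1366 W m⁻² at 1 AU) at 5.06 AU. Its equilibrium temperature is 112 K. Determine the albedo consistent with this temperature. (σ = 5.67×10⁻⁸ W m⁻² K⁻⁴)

A ≈ 0.33

Flux at 5.06 AU: S = 1366/5.06² = 53.4 W m⁻².
From T_eq⁴ = S(1−A)/(4σ): 1−A = 4σT_eq⁴/S.
1−A = 4 × 5.67×10⁻⁸ × (112)⁴ / 53.4 = 0.669.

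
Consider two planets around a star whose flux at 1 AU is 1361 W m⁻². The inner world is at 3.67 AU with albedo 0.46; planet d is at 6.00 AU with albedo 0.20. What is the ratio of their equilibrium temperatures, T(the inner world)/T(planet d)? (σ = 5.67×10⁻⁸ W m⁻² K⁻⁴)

T_eq = [S₀(1−A)/(4σd²)]^(1/4), so T ∝ (1−A)^(1/4) / √d.
T₁ = [1361×0.54/(4×5.67×10⁻⁸×3.67²)]^(1/4) = 124.54 K.
T₂ = [1361×0.80/(4×5.67×10⁻⁸×6.00²)]^(1/4) = 107.46 K.

T₁/T₂ ≈ 1.159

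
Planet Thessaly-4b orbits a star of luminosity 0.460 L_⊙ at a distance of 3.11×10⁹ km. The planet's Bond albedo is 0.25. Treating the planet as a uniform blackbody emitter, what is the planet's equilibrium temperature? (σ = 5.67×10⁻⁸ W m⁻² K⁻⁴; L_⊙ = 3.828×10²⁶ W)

d = 3.11×10⁹ km = 3.11×10¹² m.
L = 0.460 × 3.828×10²⁶ = 1.76×10²⁶ W.
Flux: S = L/(4πd²) = 1.76×10²⁶/(4π×(3.11×10¹²)²) = 1.45 W m⁻².
Energy balance: absorbed = emitted ⇒ πR²·S(1−A) = 4πR²·σT_eq⁴, so T_eq⁴ = S(1−A)/(4σ).
T_eq = [1.45 × 0.75 / (4 × 5.67×10⁻⁸)]^(1/4) = (4.79×10⁶)^(1/4) = 46.8 K.

T_eq ≈ 46.8 K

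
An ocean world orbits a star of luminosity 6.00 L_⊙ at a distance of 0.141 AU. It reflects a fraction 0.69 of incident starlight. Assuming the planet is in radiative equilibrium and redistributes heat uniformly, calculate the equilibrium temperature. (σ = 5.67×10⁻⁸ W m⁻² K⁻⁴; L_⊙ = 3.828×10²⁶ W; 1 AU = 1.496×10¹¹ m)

T_eq ≈ 866 K

d = 0.141 AU = 2.11×10¹⁰ m.
L = 6.00 × 3.828×10²⁶ = 2.30×10²⁷ W.
Flux: S = L/(4πd²) = 2.30×10²⁷/(4π×(2.11×10¹⁰)²) = 4.11×10⁵ W m⁻².
Energy balance: absorbed = emitted ⇒ πR²·S(1−A) = 4πR²·σT_eq⁴, so T_eq⁴ = S(1−A)/(4σ).
T_eq = [4.11×10⁵ × 0.31 / (4 × 5.67×10⁻⁸)]^(1/4) = (5.61×10¹¹)^(1/4) = 866 K.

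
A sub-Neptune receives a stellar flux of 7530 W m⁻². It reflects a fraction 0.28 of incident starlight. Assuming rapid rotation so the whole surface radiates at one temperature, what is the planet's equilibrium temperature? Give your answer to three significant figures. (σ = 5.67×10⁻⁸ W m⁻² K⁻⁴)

Energy balance: absorbed = emitted ⇒ πR²·S(1−A) = 4πR²·σT_eq⁴, so T_eq⁴ = S(1−A)/(4σ).
T_eq = [7530 × 0.72 / (4 × 5.67×10⁻⁸)]^(1/4) = (2.39×10¹⁰)^(1/4) = 393 K.

T_eq ≈ 393 K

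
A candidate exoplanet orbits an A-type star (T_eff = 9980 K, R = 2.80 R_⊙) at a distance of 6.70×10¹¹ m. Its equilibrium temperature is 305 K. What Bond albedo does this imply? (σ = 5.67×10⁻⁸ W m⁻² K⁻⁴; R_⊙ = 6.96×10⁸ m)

R_⋆ = 2.80 × 6.96×10⁸ = 1.95×10⁹ m.
L = 4πR_⋆²σT_⋆⁴ = 4π(1.95×10⁹)² × 5.67×10⁻⁸ × (9980)⁴ = 2.68×10²⁸ W.
S = L/(4πd²) = 4760 W m⁻².
From T_eq⁴ = S(1−A)/(4σ): 1−A = 4σT_eq⁴/S.
1−A = 4 × 5.67×10⁻⁸ × (305)⁴ / 4760 = 0.412.

A ≈ 0.59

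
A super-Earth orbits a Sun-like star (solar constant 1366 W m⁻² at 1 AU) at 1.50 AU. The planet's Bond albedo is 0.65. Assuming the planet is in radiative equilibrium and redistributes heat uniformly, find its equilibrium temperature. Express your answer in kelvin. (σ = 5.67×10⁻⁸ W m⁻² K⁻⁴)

Flux at 1.50 AU: S = 1366/1.50² = 607 W m⁻².
Energy balance: absorbed = emitted ⇒ πR²·S(1−A) = 4πR²·σT_eq⁴, so T_eq⁴ = S(1−A)/(4σ).
T_eq = [607 × 0.35 / (4 × 5.67×10⁻⁸)]^(1/4) = (9.37×10⁸)^(1/4) = 175 K.

T_eq ≈ 175 K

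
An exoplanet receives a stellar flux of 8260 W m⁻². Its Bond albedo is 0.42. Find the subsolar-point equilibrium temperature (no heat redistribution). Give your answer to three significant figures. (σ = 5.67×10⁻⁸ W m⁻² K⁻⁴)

T_ss ≈ 539 K

At the subsolar point the surface absorbs S(1−A) and emits σT⁴ per unit area — no factor of 4, since only the local patch is in balance.
T = [8260 × 0.58 / 5.67×10⁻⁸]^(1/4) = (8.45×10¹⁰)^(1/4) = 539 K.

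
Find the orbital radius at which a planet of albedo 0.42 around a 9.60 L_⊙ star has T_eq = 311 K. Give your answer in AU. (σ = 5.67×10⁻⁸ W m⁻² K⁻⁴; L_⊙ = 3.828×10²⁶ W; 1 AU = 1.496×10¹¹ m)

L = 9.60 × 3.828×10²⁶ = 3.67×10²⁷ W.
From T_eq⁴ = L(1−A)/(16πσd²): d = √[L(1−A)/(16πσT_eq⁴)].
d = √[3.67×10²⁷ × 0.58 / (16π × 5.67×10⁻⁸ × (311)⁴)] = 2.83×10¹¹ m = 1.89 AU.

d ≈ 1.89 AU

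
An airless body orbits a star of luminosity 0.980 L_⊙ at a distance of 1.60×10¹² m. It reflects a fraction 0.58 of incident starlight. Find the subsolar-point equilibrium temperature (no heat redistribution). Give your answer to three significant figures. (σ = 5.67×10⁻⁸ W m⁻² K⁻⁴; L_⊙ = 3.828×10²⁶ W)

L = 0.980 × 3.828×10²⁶ = 3.75×10²⁶ W.
Flux: S = L/(4πd²) = 3.75×10²⁶/(4π×(1.60×10¹²)²) = 11.7 W m⁻².
At the subsolar point the surface absorbs S(1−A) and emits σT⁴ per unit area — no factor of 4, since only the local patch is in balance.
T = [11.7 × 0.42 / 5.67×10⁻⁸]^(1/4) = (8.64×10⁷)^(1/4) = 96.4 K.

T_ss ≈ 96.4 K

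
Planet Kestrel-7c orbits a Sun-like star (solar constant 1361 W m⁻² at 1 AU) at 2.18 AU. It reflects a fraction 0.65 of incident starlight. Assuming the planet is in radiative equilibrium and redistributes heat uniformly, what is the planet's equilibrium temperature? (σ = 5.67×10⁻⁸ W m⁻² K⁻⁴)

T_eq ≈ 145 K

Flux at 2.18 AU: S = 1361/2.18² = 286 W m⁻².
Energy balance: absorbed = emitted ⇒ πR²·S(1−A) = 4πR²·σT_eq⁴, so T_eq⁴ = S(1−A)/(4σ).
T_eq = [286 × 0.35 / (4 × 5.67×10⁻⁸)]^(1/4) = (4.42×10⁸)^(1/4) = 145 K.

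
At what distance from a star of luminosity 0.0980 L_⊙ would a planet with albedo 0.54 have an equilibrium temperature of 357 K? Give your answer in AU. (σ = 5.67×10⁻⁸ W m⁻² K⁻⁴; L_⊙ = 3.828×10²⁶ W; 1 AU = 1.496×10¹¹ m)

d ≈ 0.129 AU

L = 0.0980 × 3.828×10²⁶ = 3.75×10²⁵ W.
From T_eq⁴ = L(1−A)/(16πσd²): d = √[L(1−A)/(16πσT_eq⁴)].
d = √[3.75×10²⁵ × 0.46 / (16π × 5.67×10⁻⁸ × (357)⁴)] = 1.93×10¹⁰ m = 0.129 AU.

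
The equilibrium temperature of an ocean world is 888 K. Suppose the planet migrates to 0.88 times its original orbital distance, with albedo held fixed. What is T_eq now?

T_eq ≈ 947 K

T_eq ∝ L^(1/4) · d^(−1/2).
T′ = 888 / 0.88^(1/2) = 947 K.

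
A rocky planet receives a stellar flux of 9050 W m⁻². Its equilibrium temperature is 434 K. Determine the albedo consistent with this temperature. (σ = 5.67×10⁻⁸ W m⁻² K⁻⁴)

From T_eq⁴ = S(1−A)/(4σ): 1−A = 4σT_eq⁴/S.
1−A = 4 × 5.67×10⁻⁸ × (434)⁴ / 9050 = 0.889.

A ≈ 0.11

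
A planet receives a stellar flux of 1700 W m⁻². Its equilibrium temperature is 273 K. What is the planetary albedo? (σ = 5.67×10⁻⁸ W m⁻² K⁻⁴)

From T_eq⁴ = S(1−A)/(4σ): 1−A = 4σT_eq⁴/S.
1−A = 4 × 5.67×10⁻⁸ × (273)⁴ / 1700 = 0.741.

A ≈ 0.26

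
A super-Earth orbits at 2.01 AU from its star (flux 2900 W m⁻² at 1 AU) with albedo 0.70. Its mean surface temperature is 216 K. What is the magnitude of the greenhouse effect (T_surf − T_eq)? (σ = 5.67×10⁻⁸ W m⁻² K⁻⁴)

ΔT ≈ 40.5 K

S = 2900/2.01² = 717.8 W m⁻².
T_eq = [S(1−A)/(4σ)]^(1/4) = [717.8×0.30/(4×5.67×10⁻⁸)]^(1/4) = 175.5 K.
ΔT = T_surf − T_eq = 216 − 175.5.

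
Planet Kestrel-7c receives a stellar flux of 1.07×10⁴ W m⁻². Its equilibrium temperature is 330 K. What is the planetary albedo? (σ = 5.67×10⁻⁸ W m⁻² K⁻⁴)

A ≈ 0.75

From T_eq⁴ = S(1−A)/(4σ): 1−A = 4σT_eq⁴/S.
1−A = 4 × 5.67×10⁻⁸ × (330)⁴ / 1.07×10⁴ = 0.251.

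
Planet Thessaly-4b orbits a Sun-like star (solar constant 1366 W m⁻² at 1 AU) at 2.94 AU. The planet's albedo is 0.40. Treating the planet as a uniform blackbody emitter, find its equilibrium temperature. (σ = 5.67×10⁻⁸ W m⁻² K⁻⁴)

T_eq ≈ 143 K

Flux at 2.94 AU: S = 1366/2.94² = 158 W m⁻².
Energy balance: absorbed = emitted ⇒ πR²·S(1−A) = 4πR²·σT_eq⁴, so T_eq⁴ = S(1−A)/(4σ).
T_eq = [158 × 0.60 / (4 × 5.67×10⁻⁸)]^(1/4) = (4.18×10⁸)^(1/4) = 143 K.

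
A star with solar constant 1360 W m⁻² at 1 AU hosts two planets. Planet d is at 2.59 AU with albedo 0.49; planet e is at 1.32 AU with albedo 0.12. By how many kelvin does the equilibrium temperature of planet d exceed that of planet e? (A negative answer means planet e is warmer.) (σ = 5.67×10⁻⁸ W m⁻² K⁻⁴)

T_eq = [S₀(1−A)/(4σd²)]^(1/4), so T ∝ (1−A)^(1/4) / √d.
T₁ = [1360×0.51/(4×5.67×10⁻⁸×2.59²)]^(1/4) = 146.12 K.
T₂ = [1360×0.88/(4×5.67×10⁻⁸×1.32²)]^(1/4) = 234.59 K.

ΔT ≈ -88.5 K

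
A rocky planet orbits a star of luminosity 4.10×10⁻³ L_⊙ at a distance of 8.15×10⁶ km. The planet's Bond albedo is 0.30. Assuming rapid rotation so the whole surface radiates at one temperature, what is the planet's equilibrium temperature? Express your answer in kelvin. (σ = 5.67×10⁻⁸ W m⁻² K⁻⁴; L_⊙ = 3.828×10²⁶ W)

d = 8.15×10⁶ km = 8.15×10⁹ m.
L = 4.10×10⁻³ × 3.828×10²⁶ = 1.57×10²⁴ W.
Flux: S = L/(4πd²) = 1.57×10²⁴/(4π×(8.15×10⁹)²) = 1880 W m⁻².
Energy balance: absorbed = emitted ⇒ πR²·S(1−A) = 4πR²·σT_eq⁴, so T_eq⁴ = S(1−A)/(4σ).
T_eq = [1880 × 0.70 / (4 × 5.67×10⁻⁸)]^(1/4) = (5.80×10⁹)^(1/4) = 276 K.

T_eq ≈ 276 K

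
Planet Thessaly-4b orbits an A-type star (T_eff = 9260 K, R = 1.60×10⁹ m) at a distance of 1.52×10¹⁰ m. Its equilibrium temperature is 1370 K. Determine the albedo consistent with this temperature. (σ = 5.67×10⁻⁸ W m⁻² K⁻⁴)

L = 4πR_⋆²σT_⋆⁴ = 4π(1.60×10⁹)² × 5.67×10⁻⁸ × (9260)⁴ = 1.34×10²⁸ W.
S = L/(4πd²) = 4.62×10⁶ W m⁻².
From T_eq⁴ = S(1−A)/(4σ): 1−A = 4σT_eq⁴/S.
1−A = 4 × 5.67×10⁻⁸ × (1370)⁴ / 4.62×10⁶ = 0.173.

A ≈ 0.83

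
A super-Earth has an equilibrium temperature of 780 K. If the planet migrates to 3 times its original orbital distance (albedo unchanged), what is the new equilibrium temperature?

T_eq ∝ L^(1/4) · d^(−1/2).
T′ = 780 / 3^(1/2) = 450 K.

T_eq ≈ 450 K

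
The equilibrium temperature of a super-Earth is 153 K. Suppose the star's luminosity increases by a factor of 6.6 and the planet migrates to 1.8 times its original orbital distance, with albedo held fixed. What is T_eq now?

T_eq ∝ L^(1/4) · d^(−1/2).
T′ = 153 × 6.6^(1/4) / 1.8^(1/2) = 183 K.

T_eq ≈ 183 K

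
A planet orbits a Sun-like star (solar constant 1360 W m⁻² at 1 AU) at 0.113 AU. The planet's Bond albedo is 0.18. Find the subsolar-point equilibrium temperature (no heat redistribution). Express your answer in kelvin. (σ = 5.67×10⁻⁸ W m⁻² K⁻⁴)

Flux at 0.113 AU: S = 1360/0.113² = 1.07×10⁵ W m⁻².
At the subsolar point the surface absorbs S(1−A) and emits σT⁴ per unit area — no factor of 4, since only the local patch is in balance.
T = [1.07×10⁵ × 0.82 / 5.67×10⁻⁸]^(1/4) = (1.54×10¹²)^(1/4) = 1110 K.

T_ss ≈ 1110 K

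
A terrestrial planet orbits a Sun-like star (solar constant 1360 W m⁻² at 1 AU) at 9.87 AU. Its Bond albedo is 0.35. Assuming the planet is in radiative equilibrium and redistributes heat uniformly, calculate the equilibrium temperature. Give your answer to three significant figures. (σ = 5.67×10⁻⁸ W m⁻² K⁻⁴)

Flux at 9.87 AU: S = 1360/9.87² = 14.0 W m⁻².
Energy balance: absorbed = emitted ⇒ πR²·S(1−A) = 4πR²·σT_eq⁴, so T_eq⁴ = S(1−A)/(4σ).
T_eq = [14.0 × 0.65 / (4 × 5.67×10⁻⁸)]^(1/4) = (4.00×10⁷)^(1/4) = 79.5 K.

T_eq ≈ 79.5 K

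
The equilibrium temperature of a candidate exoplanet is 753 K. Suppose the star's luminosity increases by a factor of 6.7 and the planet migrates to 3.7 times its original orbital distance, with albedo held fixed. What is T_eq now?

T_eq ∝ L^(1/4) · d^(−1/2).
T′ = 753 × 6.7^(1/4) / 3.7^(1/2) = 630 K.

T_eq ≈ 630 K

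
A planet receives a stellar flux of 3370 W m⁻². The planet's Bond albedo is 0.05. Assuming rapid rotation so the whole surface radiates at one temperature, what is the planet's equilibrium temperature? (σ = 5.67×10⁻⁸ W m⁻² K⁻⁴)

T_eq ≈ 345 K

Energy balance: absorbed = emitted ⇒ πR²·S(1−A) = 4πR²·σT_eq⁴, so T_eq⁴ = S(1−A)/(4σ).
T_eq = [3370 × 0.95 / (4 × 5.67×10⁻⁸)]^(1/4) = (1.41×10¹⁰)^(1/4) = 345 K.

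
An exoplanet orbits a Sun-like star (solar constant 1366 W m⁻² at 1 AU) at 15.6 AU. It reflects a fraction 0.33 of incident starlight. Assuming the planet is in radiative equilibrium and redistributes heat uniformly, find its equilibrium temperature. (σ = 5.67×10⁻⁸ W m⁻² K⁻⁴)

T_eq ≈ 63.8 K

Flux at 15.6 AU: S = 1366/15.6² = 5.61 W m⁻².
Energy balance: absorbed = emitted ⇒ πR²·S(1−A) = 4πR²·σT_eq⁴, so T_eq⁴ = S(1−A)/(4σ).
T_eq = [5.61 × 0.67 / (4 × 5.67×10⁻⁸)]^(1/4) = (1.66×10⁷)^(1/4) = 63.8 K.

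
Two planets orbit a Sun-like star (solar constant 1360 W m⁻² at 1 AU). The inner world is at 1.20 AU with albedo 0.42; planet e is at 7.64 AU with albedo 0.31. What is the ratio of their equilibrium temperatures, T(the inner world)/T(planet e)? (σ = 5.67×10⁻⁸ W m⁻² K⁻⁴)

T_eq = [S₀(1−A)/(4σd²)]^(1/4), so T ∝ (1−A)^(1/4) / √d.
T₁ = [1360×0.58/(4×5.67×10⁻⁸×1.20²)]^(1/4) = 221.69 K.
T₂ = [1360×0.69/(4×5.67×10⁻⁸×7.64²)]^(1/4) = 91.76 K.

T₁/T₂ ≈ 2.416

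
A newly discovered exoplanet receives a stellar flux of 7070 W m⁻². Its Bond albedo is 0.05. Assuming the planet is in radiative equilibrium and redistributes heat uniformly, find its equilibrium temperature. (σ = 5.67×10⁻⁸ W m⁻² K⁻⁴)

T_eq ≈ 415 K

Energy balance: absorbed = emitted ⇒ πR²·S(1−A) = 4πR²·σT_eq⁴, so T_eq⁴ = S(1−A)/(4σ).
T_eq = [7070 × 0.95 / (4 × 5.67×10⁻⁸)]^(1/4) = (2.96×10¹⁰)^(1/4) = 415 K.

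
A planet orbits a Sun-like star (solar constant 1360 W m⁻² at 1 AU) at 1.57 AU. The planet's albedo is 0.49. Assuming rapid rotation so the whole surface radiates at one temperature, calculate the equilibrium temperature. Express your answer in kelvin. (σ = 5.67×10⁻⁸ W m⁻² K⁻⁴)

Flux at 1.57 AU: S = 1360/1.57² = 552 W m⁻².
Energy balance: absorbed = emitted ⇒ πR²·S(1−A) = 4πR²·σT_eq⁴, so T_eq⁴ = S(1−A)/(4σ).
T_eq = [552 × 0.51 / (4 × 5.67×10⁻⁸)]^(1/4) = (1.24×10⁹)^(1/4) = 188 K.

T_eq ≈ 188 K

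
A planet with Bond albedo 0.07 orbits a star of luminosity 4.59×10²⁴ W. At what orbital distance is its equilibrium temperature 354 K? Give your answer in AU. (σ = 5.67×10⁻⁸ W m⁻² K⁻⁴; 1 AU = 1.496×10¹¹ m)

From T_eq⁴ = L(1−A)/(16πσd²): d = √[L(1−A)/(16πσT_eq⁴)].
d = √[4.59×10²⁴ × 0.93 / (16π × 5.67×10⁻⁸ × (354)⁴)] = 9.77×10⁹ m = 0.0653 AU.

d ≈ 0.0653 AU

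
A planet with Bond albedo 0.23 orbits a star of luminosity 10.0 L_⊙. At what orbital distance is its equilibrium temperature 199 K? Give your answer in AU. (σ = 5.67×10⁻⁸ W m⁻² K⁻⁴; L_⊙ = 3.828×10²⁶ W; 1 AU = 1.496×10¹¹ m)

d ≈ 5.43 AU

L = 10.0 × 3.828×10²⁶ = 3.83×10²⁷ W.
From T_eq⁴ = L(1−A)/(16πσd²): d = √[L(1−A)/(16πσT_eq⁴)].
d = √[3.83×10²⁷ × 0.77 / (16π × 5.67×10⁻⁸ × (199)⁴)] = 8.12×10¹¹ m = 5.43 AU.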